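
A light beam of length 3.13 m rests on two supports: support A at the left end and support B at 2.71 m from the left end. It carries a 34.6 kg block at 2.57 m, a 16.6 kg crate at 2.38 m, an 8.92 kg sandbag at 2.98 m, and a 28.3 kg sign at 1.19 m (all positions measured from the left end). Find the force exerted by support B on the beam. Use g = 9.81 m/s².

About support A:
Block: 34.6 × 9.81 = 339.4 N down at 2.57 m → arm 2.57 m, τ = 339.4 × 2.57 = 872.3 N·m clockwise.
Crate: 16.6 × 9.81 = 162.8 N down at 2.38 m → arm 2.38 m, τ = 162.8 × 2.38 = 387.5 N·m clockwise.
Sandbag: 8.92 × 9.81 = 87.51 N down at 2.98 m → arm 2.98 m, τ = 87.51 × 2.98 = 260.8 N·m clockwise.
Sign: 28.3 × 9.81 = 277.6 N down at 1.19 m → arm 1.19 m, τ = 277.6 × 1.19 = 330.3 N·m clockwise.
Net load moment about support A = 1851 N·m clockwise.
Reaction R at support B is upward at 2.71 m, arm 2.71 m → moment R × 2.71 counterclockwise.
Balancing moments: R × 2.71 = 1851, giving R = 683 N.

R_B ≈ 683 N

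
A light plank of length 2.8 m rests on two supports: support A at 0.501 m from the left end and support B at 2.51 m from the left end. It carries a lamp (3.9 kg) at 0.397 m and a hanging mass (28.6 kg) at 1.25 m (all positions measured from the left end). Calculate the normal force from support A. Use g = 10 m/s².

About support B:
Lamp: 3.9 × 10 = 39 N down at 0.397 m → arm 2.113 m, τ = 39 × 2.113 = 82.41 N·m counterclockwise.
Hanging mass: 28.6 × 10 = 286 N down at 1.25 m → arm 1.26 m, τ = 286 × 1.26 = 360.4 N·m counterclockwise.
Net load moment about support B = 442.8 N·m counterclockwise.
Reaction R at support A is upward at 0.501 m, arm 2.009 m → moment R × 2.009 clockwise.
Setting net torque to zero: R × 2.009 = 442.8 → R = 220 N.

R_A ≈ 220 N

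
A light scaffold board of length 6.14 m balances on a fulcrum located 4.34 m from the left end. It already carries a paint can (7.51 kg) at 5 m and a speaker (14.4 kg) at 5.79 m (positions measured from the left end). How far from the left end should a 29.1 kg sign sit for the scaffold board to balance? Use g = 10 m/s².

Take moments about the fulcrum (at 4.34 m from the left end).
Paint can: 7.51 × 10 = 75.1 N down at 5 m → arm 0.66 m, τ = 75.1 × 0.66 = 49.57 N·m clockwise.
Speaker: 14.4 × 10 = 144 N down at 5.79 m → arm 1.45 m, τ = 144 × 1.45 = 208.8 N·m clockwise.
Net moment of existing loads = 258.4 N·m clockwise.
The sign weighs 29.1 × 10 = 291 N and must supply an equal counterclockwise moment, so its lever arm about the fulcrum is 258.4 / 291 = 0.888 m.
That puts it at 4.34 − 0.888 = 3.45 m from the left end.

x ≈ 3.45 m from the left end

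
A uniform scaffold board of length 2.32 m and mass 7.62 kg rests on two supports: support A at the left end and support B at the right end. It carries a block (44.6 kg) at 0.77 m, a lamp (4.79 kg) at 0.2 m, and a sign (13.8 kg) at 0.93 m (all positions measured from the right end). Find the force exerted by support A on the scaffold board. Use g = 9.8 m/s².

Sum moments about support B (its reaction then has zero moment arm).
Beam weight: 7.62 × 9.8 = 74.68 N down at 1.16 m → arm 1.16 m, τ = 74.68 × 1.16 = 86.63 N·m counterclockwise.
Block: 44.6 × 9.8 = 437.1 N down at 0.77 m → arm 0.77 m, τ = 437.1 × 0.77 = 336.6 N·m counterclockwise.
Lamp: 4.79 × 9.8 = 46.94 N down at 0.2 m → arm 0.2 m, τ = 46.94 × 0.2 = 9.388 N·m counterclockwise.
Sign: 13.8 × 9.8 = 135.2 N down at 0.93 m → arm 0.93 m, τ = 135.2 × 0.93 = 125.7 N·m counterclockwise.
Net load moment about support B = 558.3 N·m counterclockwise.
Reaction R at support A is upward at 2.32 m, arm 2.32 m → moment R × 2.32 clockwise.
Balancing moments: R × 2.32 = 558.3, giving R = 241 N.

R_A ≈ 241 N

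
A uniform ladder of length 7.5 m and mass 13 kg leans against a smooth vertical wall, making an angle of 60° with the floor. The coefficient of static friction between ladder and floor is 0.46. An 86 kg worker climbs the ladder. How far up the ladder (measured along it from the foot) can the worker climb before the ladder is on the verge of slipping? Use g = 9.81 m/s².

d ≈ 6.31 m

Taking torques about the foot of the ladder:
Ladder weight 13×9.81 = 127.5 N acts at 3.75 m along the ladder; its horizontal arm is 3.75·cos60° = 1.875 m → τ = 239.1 N·m clockwise.
Worker weight 86×9.81 = 843.7 N at distance d → arm d·cos60° → τ = 843.7·d·0.5 clockwise.
Wall normal N at the top has arm L sinθ = 6.495 m counterclockwise, so Στ = 0 gives N·6.495 = 239.1 + 421.9·d.
ΣFy = 0 ⇒ N_floor = 971.2 N, so the maximum friction is μ_s·N_floor = 0.46×971.2 = 446.8 N. ΣFx = 0 ⇒ N_wall = f, so at the slipping point N = 446.8 N.
Substituting: 446.8×6.495 = 239.1 + 421.9·d ⇒ d = (2902 − 239.1) / 421.9 = 6.31 m.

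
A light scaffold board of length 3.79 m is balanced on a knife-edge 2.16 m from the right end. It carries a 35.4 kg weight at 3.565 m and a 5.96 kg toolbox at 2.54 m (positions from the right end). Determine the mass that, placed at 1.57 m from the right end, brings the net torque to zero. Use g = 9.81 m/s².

m ≈ 88.1 kg

Sum moments about the knife-edge (at 2.16 m from the right end) (the support reaction has zero arm there).
Weight: 35.4 × 9.81 = 347.3 N down at 3.565 m → arm 1.405 m, τ = 347.3 × 1.405 = 488 N·m counterclockwise.
Toolbox: 5.96 × 9.81 = 58.47 N down at 2.54 m → arm 0.38 m, τ = 58.47 × 0.38 = 22.22 N·m counterclockwise.
Net moment of known loads = 510.2 N·m counterclockwise.
An unknown mass m at 1.57 m has arm 0.59 m; its moment is m·g·0.59 clockwise.
Setting net torque to zero: m × 9.81 × 0.59 = 510.2 → m = 510.2 / (9.81 × 0.59) = 88.1 kg.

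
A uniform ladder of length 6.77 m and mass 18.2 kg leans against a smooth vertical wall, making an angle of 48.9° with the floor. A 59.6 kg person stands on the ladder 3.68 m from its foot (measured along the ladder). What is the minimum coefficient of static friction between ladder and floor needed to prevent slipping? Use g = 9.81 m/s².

μ_min ≈ 0.465

Choose the foot of the ladder as the axis so the floor normal and friction both act there and drop out.
Ladder weight 18.2×9.81 = 178.5 N acts at 3.385 m along the ladder; its horizontal arm is 3.385·cos48.9° = 2.225 m → τ = 397.2 N·m clockwise.
Person: 59.6×9.81 = 584.7 N at 3.68 m → arm 2.419 m → τ = 1414 N·m clockwise.
Wall normal N acts horizontally at the top; its moment arm is the height L sinθ = 6.77·sin48.9° = 5.102 m, counterclockwise.
Setting net torque to zero: N × 5.102 = 1811 → N = 355 N.
ΣFx = 0 ⇒ f = N_wall = 355 N. ΣFy = 0 ⇒ N_floor = 763.2 N.
μ_min = f / N_floor = 355 / 763.2 = 0.465.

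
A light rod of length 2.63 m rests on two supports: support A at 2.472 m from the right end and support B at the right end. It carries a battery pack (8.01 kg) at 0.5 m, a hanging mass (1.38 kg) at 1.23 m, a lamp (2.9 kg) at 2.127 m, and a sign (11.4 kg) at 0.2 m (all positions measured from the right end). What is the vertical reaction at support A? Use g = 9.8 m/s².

Take moments about support B.
Battery pack: 8.01 × 9.8 = 78.5 N down at 0.5 m → arm 0.5 m, τ = 78.5 × 0.5 = 39.25 N·m counterclockwise.
Hanging mass: 1.38 × 9.8 = 13.52 N down at 1.23 m → arm 1.23 m, τ = 13.52 × 1.23 = 16.63 N·m counterclockwise.
Lamp: 2.9 × 9.8 = 28.42 N down at 2.127 m → arm 2.127 m, τ = 28.42 × 2.127 = 60.45 N·m counterclockwise.
Sign: 11.4 × 9.8 = 111.7 N down at 0.2 m → arm 0.2 m, τ = 111.7 × 0.2 = 22.34 N·m counterclockwise.
Net load moment about support B = 138.7 N·m counterclockwise.
Reaction R at support A is upward at 2.472 m, arm 2.472 m → moment R × 2.472 clockwise.
Balancing moments: R × 2.472 = 138.7, giving R = 56.1 N.

R_A ≈ 56.1 N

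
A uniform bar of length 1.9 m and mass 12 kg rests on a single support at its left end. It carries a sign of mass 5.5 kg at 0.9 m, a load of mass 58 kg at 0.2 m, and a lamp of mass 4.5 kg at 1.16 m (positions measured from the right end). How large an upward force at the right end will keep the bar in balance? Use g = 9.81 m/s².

Sum moments about the left end (the unknown pivot reaction has zero arm there).
Beam weight: 12 × 9.81 = 117.7 N down at 0.95 m → arm 0.95 m, τ = 117.7 × 0.95 = 111.8 N·m clockwise.
Sign: 5.5 × 9.81 = 53.96 N down at 0.9 m → arm 1 m, τ = 53.96 × 1 = 53.96 N·m clockwise.
Load: 58 × 9.81 = 569 N down at 0.2 m → arm 1.7 m, τ = 569 × 1.7 = 967.3 N·m clockwise.
Lamp: 4.5 × 9.81 = 44.15 N down at 1.16 m → arm 0.74 m, τ = 44.15 × 0.74 = 32.67 N·m clockwise.
Net moment of the loads = 1166 N·m clockwise.
The upward force F acts at the right end, arm 1.9 m, giving F × 1.9 counterclockwise.
For rotational equilibrium, F × 1.9 = 1166, so F = 1166 / 1.9 = 614 N.

F ≈ 614 N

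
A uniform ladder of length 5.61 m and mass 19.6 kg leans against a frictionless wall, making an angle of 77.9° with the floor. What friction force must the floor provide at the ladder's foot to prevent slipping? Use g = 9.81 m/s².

f ≈ 20.6 N

Choose the foot of the ladder as the axis so the floor normal and friction both act there and drop out.
Ladder weight 19.6×9.81 = 192.3 N acts at 2.805 m along the ladder; its horizontal arm is 2.805·cos77.9° = 0.588 m → τ = 113.1 N·m clockwise.
Wall normal N acts horizontally at the top; its moment arm is the height L sinθ = 5.61·sin77.9° = 5.485 m, counterclockwise.
For rotational equilibrium, N × 5.485 = 113.1, so N = 20.6 N.
ΣFx = 0: friction at the foot balances the wall's push, so f = N_wall = 20.6 N.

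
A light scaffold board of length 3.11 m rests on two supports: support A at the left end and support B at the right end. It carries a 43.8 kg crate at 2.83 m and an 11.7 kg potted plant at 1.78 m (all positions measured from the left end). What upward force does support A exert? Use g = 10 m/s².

R_A ≈ 89.5 N

Choose support B as the axis so its reaction then has zero moment arm.
Crate: 43.8 × 10 = 438 N down at 2.83 m → arm 0.28 m, τ = 438 × 0.28 = 122.6 N·m counterclockwise.
Potted plant: 11.7 × 10 = 117 N down at 1.78 m → arm 1.33 m, τ = 117 × 1.33 = 155.6 N·m counterclockwise.
Net load moment about support B = 278.2 N·m counterclockwise.
Reaction R at support A is upward at 0 m, arm 3.11 m → moment R × 3.11 clockwise.
Setting net torque to zero: R × 3.11 = 278.2 → R = 89.5 N.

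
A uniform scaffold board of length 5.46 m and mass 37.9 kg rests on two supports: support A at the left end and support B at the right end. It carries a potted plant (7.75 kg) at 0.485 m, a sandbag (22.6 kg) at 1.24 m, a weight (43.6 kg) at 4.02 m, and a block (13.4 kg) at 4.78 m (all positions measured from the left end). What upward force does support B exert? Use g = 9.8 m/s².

Choose support A as the axis so its reaction then has zero moment arm.
Beam weight: 37.9 × 9.8 = 371.4 N down at 2.73 m → arm 2.73 m, τ = 371.4 × 2.73 = 1014 N·m clockwise.
Potted plant: 7.75 × 9.8 = 75.95 N down at 0.485 m → arm 0.485 m, τ = 75.95 × 0.485 = 36.84 N·m clockwise.
Sandbag: 22.6 × 9.8 = 221.5 N down at 1.24 m → arm 1.24 m, τ = 221.5 × 1.24 = 274.7 N·m clockwise.
Weight: 43.6 × 9.8 = 427.3 N down at 4.02 m → arm 4.02 m, τ = 427.3 × 4.02 = 1718 N·m clockwise.
Block: 13.4 × 9.8 = 131.3 N down at 4.78 m → arm 4.78 m, τ = 131.3 × 4.78 = 627.6 N·m clockwise.
Net load moment about support A = 3671 N·m clockwise.
Reaction R at support B is upward at 5.46 m, arm 5.46 m → moment R × 5.46 counterclockwise.
Balancing moments: R × 5.46 = 3671, giving R = 672 N.

R_B ≈ 672 N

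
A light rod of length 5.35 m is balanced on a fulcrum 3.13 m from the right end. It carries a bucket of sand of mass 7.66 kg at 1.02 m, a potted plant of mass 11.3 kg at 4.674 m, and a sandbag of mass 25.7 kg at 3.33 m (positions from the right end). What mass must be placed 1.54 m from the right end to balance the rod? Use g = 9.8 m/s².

m ≈ 4.04 kg

Choose the fulcrum (at 3.13 m from the right end) as the axis so the support reaction has zero arm there.
Bucket of sand: 7.66 × 9.8 = 75.07 N down at 1.02 m → arm 2.11 m, τ = 75.07 × 2.11 = 158.4 N·m clockwise.
Potted plant: 11.3 × 9.8 = 110.7 N down at 4.674 m → arm 1.544 m, τ = 110.7 × 1.544 = 170.9 N·m counterclockwise.
Sandbag: 25.7 × 9.8 = 251.9 N down at 3.33 m → arm 0.2 m, τ = 251.9 × 0.2 = 50.38 N·m counterclockwise.
Net moment of known loads = 62.88 N·m counterclockwise.
An unknown mass m at 1.54 m has arm 1.59 m; its moment is m·g·1.59 clockwise.
Setting net torque to zero: m × 9.8 × 1.59 = 62.88 → m = 62.88 / (9.8 × 1.59) = 4.04 kg.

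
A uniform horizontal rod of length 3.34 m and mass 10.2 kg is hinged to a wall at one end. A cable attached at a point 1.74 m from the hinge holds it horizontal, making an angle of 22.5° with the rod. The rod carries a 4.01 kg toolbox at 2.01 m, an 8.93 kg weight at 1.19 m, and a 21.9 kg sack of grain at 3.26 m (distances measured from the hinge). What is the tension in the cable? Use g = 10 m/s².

T ≈ 1610 N

Sum moments about the hinge (the unknown hinge reaction has zero arm there).
Beam weight: 10.2 × 10 = 102 N down at 1.67 m → arm 1.67 m, τ = 102 × 1.67 = 170.3 N·m clockwise.
Toolbox: 4.01 × 10 = 40.1 N down at 2.01 m → arm 2.01 m, τ = 40.1 × 2.01 = 80.6 N·m clockwise.
Weight: 8.93 × 10 = 89.3 N down at 1.19 m → arm 1.19 m, τ = 89.3 × 1.19 = 106.3 N·m clockwise.
Sack of grain: 21.9 × 10 = 219 N down at 3.26 m → arm 3.26 m, τ = 219 × 3.26 = 713.9 N·m clockwise.
Total clockwise load moment = 1071 N·m.
The cable tension T acts at 1.74 m; only its component perpendicular to the rod, T sinθ, produces torque. sin 22.5° = 0.3827.
Setting net torque to zero: T × 1.74 × 0.3827 = 1071 → T = 1071 / 0.6659 = 1610 N.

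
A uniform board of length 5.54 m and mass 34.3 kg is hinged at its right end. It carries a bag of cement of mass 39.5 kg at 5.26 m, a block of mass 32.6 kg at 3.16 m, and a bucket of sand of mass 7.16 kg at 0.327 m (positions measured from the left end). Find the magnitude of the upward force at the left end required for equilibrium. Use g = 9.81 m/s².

F ≈ 391 N

About the right end:
Beam weight: 34.3 × 9.81 = 336.5 N down at 2.77 m → arm 2.77 m, τ = 336.5 × 2.77 = 932.1 N·m counterclockwise.
Bag of cement: 39.5 × 9.81 = 387.5 N down at 5.26 m → arm 0.28 m, τ = 387.5 × 0.28 = 108.5 N·m counterclockwise.
Block: 32.6 × 9.81 = 319.8 N down at 3.16 m → arm 2.38 m, τ = 319.8 × 2.38 = 761.1 N·m counterclockwise.
Bucket of sand: 7.16 × 9.81 = 70.24 N down at 0.327 m → arm 5.213 m, τ = 70.24 × 5.213 = 366.2 N·m counterclockwise.
Net moment of the loads = 2168 N·m counterclockwise.
The upward force F acts at the left end, arm 5.54 m, giving F × 5.54 clockwise.
Setting net torque to zero: F × 5.54 = 2168 → F = 2168 / 5.54 = 391 N.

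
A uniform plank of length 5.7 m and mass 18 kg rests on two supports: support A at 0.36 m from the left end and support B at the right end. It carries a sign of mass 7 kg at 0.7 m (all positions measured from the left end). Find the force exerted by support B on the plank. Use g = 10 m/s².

R_B ≈ 88.4 N

Sum moments about support A (its reaction then has zero moment arm).
Beam weight: 18 × 10 = 180 N down at 2.85 m → arm 2.49 m, τ = 180 × 2.49 = 448.2 N·m clockwise.
Sign: 7 × 10 = 70 N down at 0.7 m → arm 0.34 m, τ = 70 × 0.34 = 23.8 N·m clockwise.
Net load moment about support A = 472 N·m clockwise.
Reaction R at support B is upward at 5.7 m, arm 5.34 m → moment R × 5.34 counterclockwise.
Setting net torque to zero: R × 5.34 = 472 → R = 88.4 N.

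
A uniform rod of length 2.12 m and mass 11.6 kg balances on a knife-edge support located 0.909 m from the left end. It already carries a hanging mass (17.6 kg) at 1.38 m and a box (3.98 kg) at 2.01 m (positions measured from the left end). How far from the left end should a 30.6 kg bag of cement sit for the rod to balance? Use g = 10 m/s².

Take moments about the knife-edge support (at 0.909 m from the left end).
Beam weight: 11.6 × 10 = 116 N down at 1.06 m → arm 0.151 m, τ = 116 × 0.151 = 17.52 N·m clockwise.
Hanging mass: 17.6 × 10 = 176 N down at 1.38 m → arm 0.471 m, τ = 176 × 0.471 = 82.9 N·m clockwise.
Box: 3.98 × 10 = 39.8 N down at 2.01 m → arm 1.101 m, τ = 39.8 × 1.101 = 43.82 N·m clockwise.
Net moment of existing loads = 144.2 N·m clockwise.
The bag of cement weighs 30.6 × 10 = 306 N and must supply an equal counterclockwise moment, so its lever arm about the knife-edge support is 144.2 / 306 = 0.471 m.
That puts it at 0.909 − 0.471 = 0.438 m from the left end.

x ≈ 0.438 m from the left end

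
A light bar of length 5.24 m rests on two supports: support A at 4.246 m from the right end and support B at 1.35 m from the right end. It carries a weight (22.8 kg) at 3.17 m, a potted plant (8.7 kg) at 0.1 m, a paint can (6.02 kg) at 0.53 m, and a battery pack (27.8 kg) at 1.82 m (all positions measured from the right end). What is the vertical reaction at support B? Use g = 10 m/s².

R_B ≈ 519 N

Take moments about support A.
Weight: 22.8 × 10 = 228 N down at 3.17 m → arm 1.076 m, τ = 228 × 1.076 = 245.3 N·m clockwise.
Potted plant: 8.7 × 10 = 87 N down at 0.1 m → arm 4.146 m, τ = 87 × 4.146 = 360.7 N·m clockwise.
Paint can: 6.02 × 10 = 60.2 N down at 0.53 m → arm 3.716 m, τ = 60.2 × 3.716 = 223.7 N·m clockwise.
Battery pack: 27.8 × 10 = 278 N down at 1.82 m → arm 2.426 m, τ = 278 × 2.426 = 674.4 N·m clockwise.
Net load moment about support A = 1504 N·m clockwise.
Reaction R at support B is upward at 1.35 m, arm 2.896 m → moment R × 2.896 counterclockwise.
Setting net torque to zero: R × 2.896 = 1504 → R = 519 N.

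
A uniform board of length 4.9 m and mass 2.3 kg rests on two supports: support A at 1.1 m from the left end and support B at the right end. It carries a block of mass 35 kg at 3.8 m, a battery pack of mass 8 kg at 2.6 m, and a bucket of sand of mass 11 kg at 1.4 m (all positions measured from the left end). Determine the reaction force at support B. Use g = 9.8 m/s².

Taking torques about support A:
Beam weight: 2.3 × 9.8 = 22.54 N down at 2.45 m → arm 1.35 m, τ = 22.54 × 1.35 = 30.43 N·m clockwise.
Block: 35 × 9.8 = 343 N down at 3.8 m → arm 2.7 m, τ = 343 × 2.7 = 926.1 N·m clockwise.
Battery pack: 8 × 9.8 = 78.4 N down at 2.6 m → arm 1.5 m, τ = 78.4 × 1.5 = 117.6 N·m clockwise.
Bucket of sand: 11 × 9.8 = 107.8 N down at 1.4 m → arm 0.3 m, τ = 107.8 × 0.3 = 32.34 N·m clockwise.
Net load moment about support A = 1106 N·m clockwise.
Reaction R at support B is upward at 4.9 m, arm 3.8 m → moment R × 3.8 counterclockwise.
Balancing moments: R × 3.8 = 1106, giving R = 291 N.

R_B ≈ 291 N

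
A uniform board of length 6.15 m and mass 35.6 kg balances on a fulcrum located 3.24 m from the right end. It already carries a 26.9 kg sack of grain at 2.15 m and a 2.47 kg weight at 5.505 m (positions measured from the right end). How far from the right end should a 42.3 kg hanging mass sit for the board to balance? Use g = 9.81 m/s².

x ≈ 3.94 m from the right end

Take moments about the fulcrum (at 3.24 m from the right end).
Beam weight: 35.6 × 9.81 = 349.2 N down at 3.075 m → arm 0.165 m, τ = 349.2 × 0.165 = 57.62 N·m clockwise.
Sack of grain: 26.9 × 9.81 = 263.9 N down at 2.15 m → arm 1.09 m, τ = 263.9 × 1.09 = 287.7 N·m clockwise.
Weight: 2.47 × 9.81 = 24.23 N down at 5.505 m → arm 2.265 m, τ = 24.23 × 2.265 = 54.88 N·m counterclockwise.
Net moment of existing loads = 290.4 N·m clockwise.
The hanging mass weighs 42.3 × 9.81 = 415 N and must supply an equal counterclockwise moment, so its lever arm about the fulcrum is 290.4 / 415 = 0.7 m.
That puts it at 3.24 + 0.7 = 3.94 m from the right end.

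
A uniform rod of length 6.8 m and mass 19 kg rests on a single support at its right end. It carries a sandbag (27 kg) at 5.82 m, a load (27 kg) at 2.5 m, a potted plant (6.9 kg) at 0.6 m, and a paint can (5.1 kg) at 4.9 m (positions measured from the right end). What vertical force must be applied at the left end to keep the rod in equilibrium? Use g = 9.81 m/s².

F ≈ 459 N

Sum moments about the right end (the unknown pivot reaction has zero arm there).
Beam weight: 19 × 9.81 = 186.4 N down at 3.4 m → arm 3.4 m, τ = 186.4 × 3.4 = 633.8 N·m counterclockwise.
Sandbag: 27 × 9.81 = 264.9 N down at 5.82 m → arm 5.82 m, τ = 264.9 × 5.82 = 1542 N·m counterclockwise.
Load: 27 × 9.81 = 264.9 N down at 2.5 m → arm 2.5 m, τ = 264.9 × 2.5 = 662.2 N·m counterclockwise.
Potted plant: 6.9 × 9.81 = 67.69 N down at 0.6 m → arm 0.6 m, τ = 67.69 × 0.6 = 40.61 N·m counterclockwise.
Paint can: 5.1 × 9.81 = 50.03 N down at 4.9 m → arm 4.9 m, τ = 50.03 × 4.9 = 245.1 N·m counterclockwise.
Net moment of the loads = 3124 N·m counterclockwise.
The upward force F acts at the left end, arm 6.8 m, giving F × 6.8 clockwise.
Στ = 0 ⇒ F × 6.8 = 3124 ⇒ F = 3124 / 6.8 = 459 N.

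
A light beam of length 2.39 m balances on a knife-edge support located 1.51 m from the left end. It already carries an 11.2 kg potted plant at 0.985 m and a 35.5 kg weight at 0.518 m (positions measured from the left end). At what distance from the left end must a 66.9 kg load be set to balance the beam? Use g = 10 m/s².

Choose the knife-edge support (at 1.51 m from the left end) as the axis so the support reaction has zero arm there.
Potted plant: 11.2 × 10 = 112 N down at 0.985 m → arm 0.525 m, τ = 112 × 0.525 = 58.8 N·m counterclockwise.
Weight: 35.5 × 10 = 355 N down at 0.518 m → arm 0.992 m, τ = 355 × 0.992 = 352.2 N·m counterclockwise.
Net moment of existing loads = 411 N·m counterclockwise.
The load weighs 66.9 × 10 = 669 N and must supply an equal clockwise moment, so its lever arm about the knife-edge support is 411 / 669 = 0.614 m.
That puts it at 1.51 + 0.614 = 2.12 m from the left end.

x ≈ 2.12 m from the left end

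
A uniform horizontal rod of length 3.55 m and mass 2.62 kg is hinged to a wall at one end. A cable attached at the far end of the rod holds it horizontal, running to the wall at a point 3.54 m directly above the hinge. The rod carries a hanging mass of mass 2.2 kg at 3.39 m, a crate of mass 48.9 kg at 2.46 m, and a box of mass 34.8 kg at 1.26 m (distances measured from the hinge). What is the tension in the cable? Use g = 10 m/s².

About the hinge:
Beam weight: 2.62 × 10 = 26.2 N down at 1.775 m → arm 1.775 m, τ = 26.2 × 1.775 = 46.5 N·m clockwise.
Hanging mass: 2.2 × 10 = 22 N down at 3.39 m → arm 3.39 m, τ = 22 × 3.39 = 74.58 N·m clockwise.
Crate: 48.9 × 10 = 489 N down at 2.46 m → arm 2.46 m, τ = 489 × 2.46 = 1203 N·m clockwise.
Box: 34.8 × 10 = 348 N down at 1.26 m → arm 1.26 m, τ = 348 × 1.26 = 438.5 N·m clockwise.
Total clockwise load moment = 1763 N·m.
The cable tension T acts at 3.55 m; only its component perpendicular to the rod, T sinθ, produces torque. sinθ = h/√(h²+d²) = 3.54/√(3.54²+3.55²) = 0.7061.
Setting net torque to zero: T × 3.55 × 0.7061 = 1763 → T = 1763 / 2.507 = 703 N.

T ≈ 703 N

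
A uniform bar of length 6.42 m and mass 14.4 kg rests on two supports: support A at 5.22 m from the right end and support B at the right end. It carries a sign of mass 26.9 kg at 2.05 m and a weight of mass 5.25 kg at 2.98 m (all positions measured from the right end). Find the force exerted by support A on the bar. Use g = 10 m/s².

R_A ≈ 224 N

Taking torques about support B:
Beam weight: 14.4 × 10 = 144 N down at 3.21 m → arm 3.21 m, τ = 144 × 3.21 = 462.2 N·m counterclockwise.
Sign: 26.9 × 10 = 269 N down at 2.05 m → arm 2.05 m, τ = 269 × 2.05 = 551.4 N·m counterclockwise.
Weight: 5.25 × 10 = 52.5 N down at 2.98 m → arm 2.98 m, τ = 52.5 × 2.98 = 156.4 N·m counterclockwise.
Net load moment about support B = 1170 N·m counterclockwise.
Reaction R at support A is upward at 5.22 m, arm 5.22 m → moment R × 5.22 clockwise.
For rotational equilibrium, R × 5.22 = 1170, so R = 224 N.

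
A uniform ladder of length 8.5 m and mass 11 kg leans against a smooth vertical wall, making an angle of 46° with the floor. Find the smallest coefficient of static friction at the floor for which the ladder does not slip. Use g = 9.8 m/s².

μ_min ≈ 0.483

Taking torques about the foot of the ladder:
Ladder weight 11×9.8 = 107.8 N acts at 4.25 m along the ladder; its horizontal arm is 4.25·cos46° = 2.952 m → τ = 318.2 N·m clockwise.
Wall normal N acts horizontally at the top; its moment arm is the height L sinθ = 8.5·sin46° = 6.114 m, counterclockwise.
Balancing moments: N × 6.114 = 318.2, giving N = 52.04 N.
ΣFx = 0 ⇒ f = N_wall = 52.04 N. ΣFy = 0 ⇒ N_floor = 107.8 N.
μ_min = f / N_floor = 52.04 / 107.8 = 0.483.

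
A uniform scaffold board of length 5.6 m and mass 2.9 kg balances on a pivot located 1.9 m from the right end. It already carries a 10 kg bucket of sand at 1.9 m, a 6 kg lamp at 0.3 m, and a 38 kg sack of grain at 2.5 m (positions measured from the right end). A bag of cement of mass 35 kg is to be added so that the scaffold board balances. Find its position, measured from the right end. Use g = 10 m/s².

x ≈ 1.45 m from the right end

Sum moments about the pivot (at 1.9 m from the right end) (the support reaction has zero arm there).
Beam weight: 2.9 × 10 = 29 N down at 2.8 m → arm 0.9 m, τ = 29 × 0.9 = 26.1 N·m counterclockwise.
Bucket of sand: acts at the pivot, moment arm 0 → no torque.
Lamp: 6 × 10 = 60 N down at 0.3 m → arm 1.6 m, τ = 60 × 1.6 = 96 N·m clockwise.
Sack of grain: 38 × 10 = 380 N down at 2.5 m → arm 0.6 m, τ = 380 × 0.6 = 228 N·m counterclockwise.
Net moment of existing loads = 158.1 N·m counterclockwise.
The bag of cement weighs 35 × 10 = 350 N and must supply an equal clockwise moment, so its lever arm about the pivot is 158.1 / 350 = 0.452 m.
That puts it at 1.9 − 0.452 = 1.45 m from the right end.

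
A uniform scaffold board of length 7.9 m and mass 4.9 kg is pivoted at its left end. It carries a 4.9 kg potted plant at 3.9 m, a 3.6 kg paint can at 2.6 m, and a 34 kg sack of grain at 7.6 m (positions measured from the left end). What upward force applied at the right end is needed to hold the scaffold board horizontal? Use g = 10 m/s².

F ≈ 388 N

Sum moments about the left end (the unknown pivot reaction has zero arm there).
Beam weight: 4.9 × 10 = 49 N down at 3.95 m → arm 3.95 m, τ = 49 × 3.95 = 193.6 N·m clockwise.
Potted plant: 4.9 × 10 = 49 N down at 3.9 m → arm 3.9 m, τ = 49 × 3.9 = 191.1 N·m clockwise.
Paint can: 3.6 × 10 = 36 N down at 2.6 m → arm 2.6 m, τ = 36 × 2.6 = 93.6 N·m clockwise.
Sack of grain: 34 × 10 = 340 N down at 7.6 m → arm 7.6 m, τ = 340 × 7.6 = 2584 N·m clockwise.
Net moment of the loads = 3062 N·m clockwise.
The upward force F acts at the right end, arm 7.9 m, giving F × 7.9 counterclockwise.
Setting net torque to zero: F × 7.9 = 3062 → F = 3062 / 7.9 = 388 N.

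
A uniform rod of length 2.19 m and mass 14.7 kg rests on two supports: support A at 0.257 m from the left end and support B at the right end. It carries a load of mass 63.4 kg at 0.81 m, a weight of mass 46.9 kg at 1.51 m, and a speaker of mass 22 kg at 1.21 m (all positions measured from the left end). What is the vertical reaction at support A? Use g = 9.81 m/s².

R_A ≈ 797 N

About support B:
Beam weight: 14.7 × 9.81 = 144.2 N down at 1.095 m → arm 1.095 m, τ = 144.2 × 1.095 = 157.9 N·m counterclockwise.
Load: 63.4 × 9.81 = 622 N down at 0.81 m → arm 1.38 m, τ = 622 × 1.38 = 858.4 N·m counterclockwise.
Weight: 46.9 × 9.81 = 460.1 N down at 1.51 m → arm 0.68 m, τ = 460.1 × 0.68 = 312.9 N·m counterclockwise.
Speaker: 22 × 9.81 = 215.8 N down at 1.21 m → arm 0.98 m, τ = 215.8 × 0.98 = 211.5 N·m counterclockwise.
Net load moment about support B = 1541 N·m counterclockwise.
Reaction R at support A is upward at 0.257 m, arm 1.933 m → moment R × 1.933 clockwise.
Balancing moments: R × 1.933 = 1541, giving R = 797 N.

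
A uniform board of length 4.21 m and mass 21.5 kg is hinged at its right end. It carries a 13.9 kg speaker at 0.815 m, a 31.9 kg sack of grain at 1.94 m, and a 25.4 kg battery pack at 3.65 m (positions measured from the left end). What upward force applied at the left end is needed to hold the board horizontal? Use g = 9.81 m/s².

Choose the right end as the axis so the unknown pivot reaction has zero arm there.
Beam weight: 21.5 × 9.81 = 210.9 N down at 2.105 m → arm 2.105 m, τ = 210.9 × 2.105 = 443.9 N·m counterclockwise.
Speaker: 13.9 × 9.81 = 136.4 N down at 0.815 m → arm 3.395 m, τ = 136.4 × 3.395 = 463.1 N·m counterclockwise.
Sack of grain: 31.9 × 9.81 = 312.9 N down at 1.94 m → arm 2.27 m, τ = 312.9 × 2.27 = 710.3 N·m counterclockwise.
Battery pack: 25.4 × 9.81 = 249.2 N down at 3.65 m → arm 0.56 m, τ = 249.2 × 0.56 = 139.6 N·m counterclockwise.
Net moment of the loads = 1757 N·m counterclockwise.
The upward force F acts at the left end, arm 4.21 m, giving F × 4.21 clockwise.
Στ = 0 ⇒ F × 4.21 = 1757 ⇒ F = 1757 / 4.21 = 417 N.

F ≈ 417 N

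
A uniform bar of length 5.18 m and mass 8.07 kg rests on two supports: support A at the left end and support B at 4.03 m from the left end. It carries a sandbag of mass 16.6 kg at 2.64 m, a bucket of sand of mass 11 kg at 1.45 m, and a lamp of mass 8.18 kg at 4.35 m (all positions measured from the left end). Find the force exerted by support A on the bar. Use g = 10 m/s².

Taking torques about support B:
Beam weight: 8.07 × 10 = 80.7 N down at 2.59 m → arm 1.44 m, τ = 80.7 × 1.44 = 116.2 N·m counterclockwise.
Sandbag: 16.6 × 10 = 166 N down at 2.64 m → arm 1.39 m, τ = 166 × 1.39 = 230.7 N·m counterclockwise.
Bucket of sand: 11 × 10 = 110 N down at 1.45 m → arm 2.58 m, τ = 110 × 2.58 = 283.8 N·m counterclockwise.
Lamp: 8.18 × 10 = 81.8 N down at 4.35 m → arm 0.32 m, τ = 81.8 × 0.32 = 26.18 N·m clockwise.
Net load moment about support B = 604.5 N·m counterclockwise.
Reaction R at support A is upward at 0 m, arm 4.03 m → moment R × 4.03 clockwise.
Setting net torque to zero: R × 4.03 = 604.5 → R = 150 N.

R_A ≈ 150 N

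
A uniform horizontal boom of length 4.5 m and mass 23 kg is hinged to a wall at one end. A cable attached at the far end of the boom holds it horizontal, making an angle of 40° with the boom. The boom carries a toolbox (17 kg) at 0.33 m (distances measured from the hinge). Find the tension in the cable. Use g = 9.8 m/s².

Taking torques about the hinge:
Beam weight: 23 × 9.8 = 225.4 N down at 2.25 m → arm 2.25 m, τ = 225.4 × 2.25 = 507.2 N·m clockwise.
Toolbox: 17 × 9.8 = 166.6 N down at 0.33 m → arm 0.33 m, τ = 166.6 × 0.33 = 54.98 N·m clockwise.
Total clockwise load moment = 562.2 N·m.
The cable tension T acts at 4.5 m; only its component perpendicular to the boom, T sinθ, produces torque. sin 40° = 0.6428.
Setting net torque to zero: T × 4.5 × 0.6428 = 562.2 → T = 562.2 / 2.893 = 194 N.

T ≈ 194 N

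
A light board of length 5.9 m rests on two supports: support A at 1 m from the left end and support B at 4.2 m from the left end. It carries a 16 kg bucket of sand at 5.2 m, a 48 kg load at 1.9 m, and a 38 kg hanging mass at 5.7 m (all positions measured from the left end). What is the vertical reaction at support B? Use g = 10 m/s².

R_B ≈ 903 N

Sum moments about support A (its reaction then has zero moment arm).
Bucket of sand: 16 × 10 = 160 N down at 5.2 m → arm 4.2 m, τ = 160 × 4.2 = 672 N·m clockwise.
Load: 48 × 10 = 480 N down at 1.9 m → arm 0.9 m, τ = 480 × 0.9 = 432 N·m clockwise.
Hanging mass: 38 × 10 = 380 N down at 5.7 m → arm 4.7 m, τ = 380 × 4.7 = 1786 N·m clockwise.
Net load moment about support A = 2890 N·m clockwise.
Reaction R at support B is upward at 4.2 m, arm 3.2 m → moment R × 3.2 counterclockwise.
Balancing moments: R × 3.2 = 2890, giving R = 903 N.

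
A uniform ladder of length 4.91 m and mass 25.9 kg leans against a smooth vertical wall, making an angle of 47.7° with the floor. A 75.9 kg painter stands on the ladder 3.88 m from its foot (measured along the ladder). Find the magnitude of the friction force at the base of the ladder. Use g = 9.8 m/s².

Take moments about the foot of the ladder.
Ladder weight 25.9×9.8 = 253.8 N acts at 2.455 m along the ladder; its horizontal arm is 2.455·cos47.7° = 1.652 m → τ = 419.3 N·m clockwise.
Painter: 75.9×9.8 = 743.8 N at 3.88 m → arm 2.611 m → τ = 1942 N·m clockwise.
Wall normal N acts horizontally at the top; its moment arm is the height L sinθ = 4.91·sin47.7° = 3.632 m, counterclockwise.
Στ = 0 ⇒ N × 3.632 = 2361 ⇒ N = 650 N.
ΣFx = 0: friction at the foot balances the wall's push, so f = N_wall = 650 N.

f ≈ 650 N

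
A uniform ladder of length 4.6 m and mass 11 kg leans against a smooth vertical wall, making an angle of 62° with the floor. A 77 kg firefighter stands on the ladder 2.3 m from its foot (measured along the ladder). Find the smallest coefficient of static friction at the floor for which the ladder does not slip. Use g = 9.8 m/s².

μ_min ≈ 0.266

Sum moments about the foot of the ladder (the floor normal and friction both act there and drop out).
Ladder weight 11×9.8 = 107.8 N acts at 2.3 m along the ladder; its horizontal arm is 2.3·cos62° = 1.08 m → τ = 116.4 N·m clockwise.
Firefighter: 77×9.8 = 754.6 N at 2.3 m → arm 1.08 m → τ = 815 N·m clockwise.
Wall normal N acts horizontally at the top; its moment arm is the height L sinθ = 4.6·sin62° = 4.062 m, counterclockwise.
Setting net torque to zero: N × 4.062 = 931.4 → N = 229.3 N.
ΣFx = 0 ⇒ f = N_wall = 229.3 N. ΣFy = 0 ⇒ N_floor = 862.4 N.
μ_min = f / N_floor = 229.3 / 862.4 = 0.266.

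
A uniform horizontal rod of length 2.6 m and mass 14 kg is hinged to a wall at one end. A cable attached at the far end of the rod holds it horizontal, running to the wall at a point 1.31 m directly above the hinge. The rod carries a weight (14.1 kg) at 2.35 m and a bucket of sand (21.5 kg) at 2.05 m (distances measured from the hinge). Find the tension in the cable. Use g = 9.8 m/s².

Taking torques about the hinge:
Beam weight: 14 × 9.8 = 137.2 N down at 1.3 m → arm 1.3 m, τ = 137.2 × 1.3 = 178.4 N·m clockwise.
Weight: 14.1 × 9.8 = 138.2 N down at 2.35 m → arm 2.35 m, τ = 138.2 × 2.35 = 324.8 N·m clockwise.
Bucket of sand: 21.5 × 9.8 = 210.7 N down at 2.05 m → arm 2.05 m, τ = 210.7 × 2.05 = 431.9 N·m clockwise.
Total clockwise load moment = 935.1 N·m.
The cable tension T acts at 2.6 m; only its component perpendicular to the rod, T sinθ, produces torque. sinθ = h/√(h²+d²) = 1.31/√(1.31²+2.6²) = 0.45.
Balancing moments: T × 2.6 × 0.45 = 935.1, giving T = 935.1 / 1.17 = 799 N.

T ≈ 799 N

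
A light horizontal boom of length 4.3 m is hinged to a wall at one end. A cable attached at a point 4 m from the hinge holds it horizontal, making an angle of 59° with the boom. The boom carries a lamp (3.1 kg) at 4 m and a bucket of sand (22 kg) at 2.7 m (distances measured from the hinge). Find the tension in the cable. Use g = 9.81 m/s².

T ≈ 205 N

Take moments about the hinge.
Lamp: 3.1 × 9.81 = 30.41 N down at 4 m → arm 4 m, τ = 30.41 × 4 = 121.6 N·m clockwise.
Bucket of sand: 22 × 9.81 = 215.8 N down at 2.7 m → arm 2.7 m, τ = 215.8 × 2.7 = 582.7 N·m clockwise.
Total clockwise load moment = 704.3 N·m.
The cable tension T acts at 4 m; only its component perpendicular to the boom, T sinθ, produces torque. sin 59° = 0.8572.
Στ = 0 ⇒ T × 4 × 0.8572 = 704.3 ⇒ T = 704.3 / 3.429 = 205 N.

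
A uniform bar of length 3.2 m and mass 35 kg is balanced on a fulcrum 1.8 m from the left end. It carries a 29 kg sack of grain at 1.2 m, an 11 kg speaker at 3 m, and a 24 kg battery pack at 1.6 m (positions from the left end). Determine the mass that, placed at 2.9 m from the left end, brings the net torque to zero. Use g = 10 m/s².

m ≈ 14.5 kg

Sum moments about the fulcrum (at 1.8 m from the left end) (the support reaction has zero arm there).
Beam weight: 35 × 10 = 350 N down at 1.6 m → arm 0.2 m, τ = 350 × 0.2 = 70 N·m counterclockwise.
Sack of grain: 29 × 10 = 290 N down at 1.2 m → arm 0.6 m, τ = 290 × 0.6 = 174 N·m counterclockwise.
Speaker: 11 × 10 = 110 N down at 3 m → arm 1.2 m, τ = 110 × 1.2 = 132 N·m clockwise.
Battery pack: 24 × 10 = 240 N down at 1.6 m → arm 0.2 m, τ = 240 × 0.2 = 48 N·m counterclockwise.
Net moment of known loads = 160 N·m counterclockwise.
An unknown mass m at 2.9 m has arm 1.1 m; its moment is m·g·1.1 clockwise.
For rotational equilibrium, m × 10 × 1.1 = 160, so m = 160 / (10 × 1.1) = 14.5 kg.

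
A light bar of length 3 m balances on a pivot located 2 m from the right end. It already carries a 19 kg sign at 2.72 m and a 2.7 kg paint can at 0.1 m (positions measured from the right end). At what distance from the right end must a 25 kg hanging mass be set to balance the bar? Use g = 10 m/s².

Sum moments about the pivot (at 2 m from the right end) (the support reaction has zero arm there).
Sign: 19 × 10 = 190 N down at 2.72 m → arm 0.72 m, τ = 190 × 0.72 = 136.8 N·m counterclockwise.
Paint can: 2.7 × 10 = 27 N down at 0.1 m → arm 1.9 m, τ = 27 × 1.9 = 51.3 N·m clockwise.
Net moment of existing loads = 85.5 N·m counterclockwise.
The hanging mass weighs 25 × 10 = 250 N and must supply an equal clockwise moment, so its lever arm about the pivot is 85.5 / 250 = 0.342 m.
That puts it at 2 − 0.342 = 1.66 m from the right end.

x ≈ 1.66 m from the right end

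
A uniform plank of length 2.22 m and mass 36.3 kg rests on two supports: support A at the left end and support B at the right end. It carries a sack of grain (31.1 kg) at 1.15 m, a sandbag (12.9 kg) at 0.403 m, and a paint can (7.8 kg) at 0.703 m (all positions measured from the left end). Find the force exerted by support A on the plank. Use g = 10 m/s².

Sum moments about support B (its reaction then has zero moment arm).
Beam weight: 36.3 × 10 = 363 N down at 1.11 m → arm 1.11 m, τ = 363 × 1.11 = 402.9 N·m counterclockwise.
Sack of grain: 31.1 × 10 = 311 N down at 1.15 m → arm 1.07 m, τ = 311 × 1.07 = 332.8 N·m counterclockwise.
Sandbag: 12.9 × 10 = 129 N down at 0.403 m → arm 1.817 m, τ = 129 × 1.817 = 234.4 N·m counterclockwise.
Paint can: 7.8 × 10 = 78 N down at 0.703 m → arm 1.517 m, τ = 78 × 1.517 = 118.3 N·m counterclockwise.
Net load moment about support B = 1088 N·m counterclockwise.
Reaction R at support A is upward at 0 m, arm 2.22 m → moment R × 2.22 clockwise.
Setting net torque to zero: R × 2.22 = 1088 → R = 490 N.

R_A ≈ 490 N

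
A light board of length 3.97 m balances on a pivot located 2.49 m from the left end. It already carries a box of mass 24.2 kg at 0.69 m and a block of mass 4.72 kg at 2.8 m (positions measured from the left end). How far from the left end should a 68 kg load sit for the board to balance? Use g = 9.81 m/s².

Sum moments about the pivot (at 2.49 m from the left end) (the support reaction has zero arm there).
Box: 24.2 × 9.81 = 237.4 N down at 0.69 m → arm 1.8 m, τ = 237.4 × 1.8 = 427.3 N·m counterclockwise.
Block: 4.72 × 9.81 = 46.3 N down at 2.8 m → arm 0.31 m, τ = 46.3 × 0.31 = 14.35 N·m clockwise.
Net moment of existing loads = 412.9 N·m counterclockwise.
The load weighs 68 × 9.81 = 667.1 N and must supply an equal clockwise moment, so its lever arm about the pivot is 412.9 / 667.1 = 0.619 m.
That puts it at 2.49 + 0.619 = 3.11 m from the left end.

x ≈ 3.11 m from the left end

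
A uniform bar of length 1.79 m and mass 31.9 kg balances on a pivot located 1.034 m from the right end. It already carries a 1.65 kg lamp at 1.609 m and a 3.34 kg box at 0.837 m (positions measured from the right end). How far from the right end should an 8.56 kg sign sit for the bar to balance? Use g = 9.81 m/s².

About the pivot (at 1.034 m from the right end):
Beam weight: 31.9 × 9.81 = 312.9 N down at 0.895 m → arm 0.139 m, τ = 312.9 × 0.139 = 43.49 N·m clockwise.
Lamp: 1.65 × 9.81 = 16.19 N down at 1.609 m → arm 0.575 m, τ = 16.19 × 0.575 = 9.309 N·m counterclockwise.
Box: 3.34 × 9.81 = 32.77 N down at 0.837 m → arm 0.197 m, τ = 32.77 × 0.197 = 6.456 N·m clockwise.
Net moment of existing loads = 40.64 N·m clockwise.
The sign weighs 8.56 × 9.81 = 83.97 N and must supply an equal counterclockwise moment, so its lever arm about the pivot is 40.64 / 83.97 = 0.484 m.
That puts it at 1.034 + 0.484 = 1.52 m from the right end.

x ≈ 1.52 m from the right end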